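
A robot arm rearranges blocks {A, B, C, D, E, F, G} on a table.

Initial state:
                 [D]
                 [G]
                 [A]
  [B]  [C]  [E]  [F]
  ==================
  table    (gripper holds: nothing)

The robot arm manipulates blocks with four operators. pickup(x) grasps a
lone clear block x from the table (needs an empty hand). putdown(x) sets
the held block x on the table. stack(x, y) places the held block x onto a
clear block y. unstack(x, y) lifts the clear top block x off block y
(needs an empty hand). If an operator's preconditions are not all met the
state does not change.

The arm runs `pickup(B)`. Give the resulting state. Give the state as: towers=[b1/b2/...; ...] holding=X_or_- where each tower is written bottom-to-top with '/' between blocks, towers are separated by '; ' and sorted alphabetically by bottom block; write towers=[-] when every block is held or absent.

before: towers=[B; C; E; F/A/G/D] holding=-
pre[pickup(B)]: clear(B) ✓, ontable(B) ✓, handempty ✓
all met → apply pickup(B)
after:  towers=[C; E; F/A/G/D] holding=B

towers=[C; E; F/A/G/D] holding=B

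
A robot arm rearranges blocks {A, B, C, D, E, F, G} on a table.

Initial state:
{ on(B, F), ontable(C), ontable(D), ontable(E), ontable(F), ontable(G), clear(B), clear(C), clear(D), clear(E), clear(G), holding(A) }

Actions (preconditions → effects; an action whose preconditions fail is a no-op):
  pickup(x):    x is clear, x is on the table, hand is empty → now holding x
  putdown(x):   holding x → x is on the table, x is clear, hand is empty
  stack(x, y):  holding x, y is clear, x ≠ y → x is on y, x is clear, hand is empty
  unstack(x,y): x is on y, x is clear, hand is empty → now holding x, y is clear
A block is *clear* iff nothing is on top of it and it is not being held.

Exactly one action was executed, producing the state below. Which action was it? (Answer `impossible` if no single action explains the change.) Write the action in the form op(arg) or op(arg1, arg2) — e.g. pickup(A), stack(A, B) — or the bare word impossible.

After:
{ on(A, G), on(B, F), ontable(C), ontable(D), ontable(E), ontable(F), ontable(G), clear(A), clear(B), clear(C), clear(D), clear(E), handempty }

stack(A, G)

target: towers=[C; D; E; F/B; G/A] holding=-
        putdown(A) → towers=[A; C; D; E; F/B; G] holding=-
       stack(A, B) → towers=[C; D; E; F/B/A; G] holding=-
       stack(A, G) → towers=[C; D; E; F/B; G/A] holding=-  ← match
       stack(A, D) → towers=[C; D/A; E; F/B; G] holding=-
       stack(A, E) → towers=[C; D; E/A; F/B; G] holding=-
       stack(A, C) → towers=[C/A; D; E; F/B; G] holding=-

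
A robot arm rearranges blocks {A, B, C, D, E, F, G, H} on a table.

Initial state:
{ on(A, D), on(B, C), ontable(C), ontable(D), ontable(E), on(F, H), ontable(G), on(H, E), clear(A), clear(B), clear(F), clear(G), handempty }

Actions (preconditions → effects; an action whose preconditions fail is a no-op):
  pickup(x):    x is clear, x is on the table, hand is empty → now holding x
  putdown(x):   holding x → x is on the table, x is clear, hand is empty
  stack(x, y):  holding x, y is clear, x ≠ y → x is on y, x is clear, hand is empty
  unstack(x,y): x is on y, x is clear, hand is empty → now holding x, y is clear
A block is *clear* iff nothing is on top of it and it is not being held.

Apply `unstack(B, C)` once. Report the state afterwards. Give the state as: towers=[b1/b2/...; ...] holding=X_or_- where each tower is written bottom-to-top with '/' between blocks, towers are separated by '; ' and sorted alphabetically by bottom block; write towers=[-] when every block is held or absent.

before: towers=[C/B; D/A; E/H/F; G] holding=-
pre[unstack(B, C)]: on(B,C) ✓, clear(B) ✓, handempty ✓
all met → apply unstack(B, C)
after:  towers=[C; D/A; E/H/F; G] holding=B

towers=[C; D/A; E/H/F; G] holding=B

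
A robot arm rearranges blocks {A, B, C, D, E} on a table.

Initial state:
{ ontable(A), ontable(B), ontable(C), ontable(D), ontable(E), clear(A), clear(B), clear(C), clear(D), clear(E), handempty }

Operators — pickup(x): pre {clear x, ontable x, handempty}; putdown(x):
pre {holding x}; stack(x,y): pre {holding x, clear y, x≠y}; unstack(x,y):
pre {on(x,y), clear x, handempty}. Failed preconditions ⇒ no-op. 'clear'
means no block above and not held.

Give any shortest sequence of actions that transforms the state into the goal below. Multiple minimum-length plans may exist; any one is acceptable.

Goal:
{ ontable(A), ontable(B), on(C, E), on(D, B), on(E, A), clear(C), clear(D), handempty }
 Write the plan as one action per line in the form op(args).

pickup(D)
stack(D, B)
pickup(E)
stack(E, A)
pickup(C)
stack(C, E)

step 1 (pickup(D)): towers=[A; B; C; E] holding=D
step 2 (stack(D, B)): towers=[A; B/D; C; E] holding=-
step 3 (pickup(E)): towers=[A; B/D; C] holding=E
step 4 (stack(E, A)): towers=[A/E; B/D; C] holding=-
step 5 (pickup(C)): towers=[A/E; B/D] holding=C
step 6 (stack(C, E)): towers=[A/E/C; B/D] holding=-
goal check: towers=[A/E/C; B/D] holding=- — reached (length 6, optimal by BFS)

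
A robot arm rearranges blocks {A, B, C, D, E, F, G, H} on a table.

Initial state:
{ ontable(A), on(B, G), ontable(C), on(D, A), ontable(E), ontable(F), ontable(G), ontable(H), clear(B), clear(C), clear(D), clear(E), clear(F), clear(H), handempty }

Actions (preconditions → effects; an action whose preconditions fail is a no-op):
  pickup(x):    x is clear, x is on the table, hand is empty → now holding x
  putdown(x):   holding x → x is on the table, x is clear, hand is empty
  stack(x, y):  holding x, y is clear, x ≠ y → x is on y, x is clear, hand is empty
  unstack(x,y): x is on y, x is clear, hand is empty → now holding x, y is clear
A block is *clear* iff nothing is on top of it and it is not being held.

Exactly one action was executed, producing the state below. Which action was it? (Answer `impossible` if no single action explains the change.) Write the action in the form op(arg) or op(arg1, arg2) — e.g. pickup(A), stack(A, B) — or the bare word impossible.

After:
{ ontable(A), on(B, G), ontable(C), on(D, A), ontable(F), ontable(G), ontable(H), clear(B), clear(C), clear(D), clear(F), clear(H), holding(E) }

target: towers=[A/D; C; F; G/B; H] holding=E
         pickup(E) → towers=[A/D; C; F; G/B; H] holding=E  ← match
         pickup(H) → towers=[A/D; C; E; F; G/B] holding=H
     unstack(B, G) → towers=[A/D; C; E; F; G; H] holding=B
         pickup(F) → towers=[A/D; C; E; G/B; H] holding=F
     unstack(D, A) → towers=[A; C; E; F; G/B; H] holding=D
         pickup(C) → towers=[A/D; E; F; G/B; H] holding=C

pickup(E)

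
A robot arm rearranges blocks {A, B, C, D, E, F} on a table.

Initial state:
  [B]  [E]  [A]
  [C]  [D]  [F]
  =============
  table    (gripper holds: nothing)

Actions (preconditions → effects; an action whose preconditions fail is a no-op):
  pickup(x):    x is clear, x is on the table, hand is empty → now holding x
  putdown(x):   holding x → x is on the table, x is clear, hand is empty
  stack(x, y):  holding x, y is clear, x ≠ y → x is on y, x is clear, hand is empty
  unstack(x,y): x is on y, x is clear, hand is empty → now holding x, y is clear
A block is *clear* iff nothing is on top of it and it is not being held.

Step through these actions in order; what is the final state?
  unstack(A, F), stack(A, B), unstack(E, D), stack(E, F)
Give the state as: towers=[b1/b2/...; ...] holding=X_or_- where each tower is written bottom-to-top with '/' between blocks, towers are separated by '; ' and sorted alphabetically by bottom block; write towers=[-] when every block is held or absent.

towers=[C/B/A; D; F/E] holding=-

step 1 (unstack(A, F)): towers=[C/B; D/E; F] holding=A
step 2 (stack(A, B)): towers=[C/B/A; D/E; F] holding=-
step 3 (unstack(E, D)): towers=[C/B/A; D; F] holding=E
step 4 (stack(E, F)): towers=[C/B/A; D; F/E] holding=-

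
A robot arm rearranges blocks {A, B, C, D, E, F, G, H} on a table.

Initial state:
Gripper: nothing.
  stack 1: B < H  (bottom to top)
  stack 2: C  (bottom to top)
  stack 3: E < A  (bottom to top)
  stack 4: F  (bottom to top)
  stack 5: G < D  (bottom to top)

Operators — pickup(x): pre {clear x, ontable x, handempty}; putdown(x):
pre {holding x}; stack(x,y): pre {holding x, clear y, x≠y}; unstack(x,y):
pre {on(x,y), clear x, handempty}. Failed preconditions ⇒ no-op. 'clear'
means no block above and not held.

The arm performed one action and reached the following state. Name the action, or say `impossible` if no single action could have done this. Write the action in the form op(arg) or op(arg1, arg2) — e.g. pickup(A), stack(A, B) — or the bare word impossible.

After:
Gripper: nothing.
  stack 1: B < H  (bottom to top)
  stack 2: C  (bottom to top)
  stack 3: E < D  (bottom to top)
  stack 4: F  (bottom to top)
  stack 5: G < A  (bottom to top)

target: towers=[B/H; C; E/D; F; G/A] holding=-
     unstack(A, E) → towers=[B/H; C; E; F; G/D] holding=A
     unstack(H, B) → towers=[B; C; E/A; F; G/D] holding=H
         pickup(F) → towers=[B/H; C; E/A; G/D] holding=F
     unstack(D, G) → towers=[B/H; C; E/A; F; G] holding=D
         pickup(C) → towers=[B/H; E/A; F; G/D] holding=C
none of the 5 applicable actions match → impossible

impossible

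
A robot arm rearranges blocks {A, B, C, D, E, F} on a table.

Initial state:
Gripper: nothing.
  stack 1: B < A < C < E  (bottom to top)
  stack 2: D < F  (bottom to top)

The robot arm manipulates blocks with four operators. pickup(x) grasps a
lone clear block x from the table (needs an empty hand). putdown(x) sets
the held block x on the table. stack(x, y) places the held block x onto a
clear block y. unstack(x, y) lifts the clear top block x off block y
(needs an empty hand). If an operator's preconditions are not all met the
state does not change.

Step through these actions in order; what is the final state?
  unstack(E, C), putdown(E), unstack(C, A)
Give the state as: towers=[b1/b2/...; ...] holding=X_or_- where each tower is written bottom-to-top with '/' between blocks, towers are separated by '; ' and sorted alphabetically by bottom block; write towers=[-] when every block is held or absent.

towers=[B/A; D/F; E] holding=C

step 1 (unstack(E, C)): towers=[B/A/C; D/F] holding=E
step 2 (putdown(E)): towers=[B/A/C; D/F; E] holding=-
step 3 (unstack(C, A)): towers=[B/A; D/F; E] holding=C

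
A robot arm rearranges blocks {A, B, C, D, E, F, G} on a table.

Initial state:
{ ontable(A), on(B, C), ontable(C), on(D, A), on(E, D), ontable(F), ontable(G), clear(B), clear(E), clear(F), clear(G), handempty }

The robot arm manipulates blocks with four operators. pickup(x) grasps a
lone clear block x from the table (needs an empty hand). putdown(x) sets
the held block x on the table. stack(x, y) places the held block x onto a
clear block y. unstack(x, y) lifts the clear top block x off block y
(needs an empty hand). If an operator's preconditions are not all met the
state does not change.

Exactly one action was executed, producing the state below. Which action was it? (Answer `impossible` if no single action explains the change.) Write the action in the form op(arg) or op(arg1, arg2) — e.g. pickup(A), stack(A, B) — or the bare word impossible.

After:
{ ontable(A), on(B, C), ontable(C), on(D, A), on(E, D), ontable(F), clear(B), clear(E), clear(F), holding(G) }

pickup(G)

target: towers=[A/D/E; C/B; F] holding=G
     unstack(B, C) → towers=[A/D/E; C; F; G] holding=B
         pickup(F) → towers=[A/D/E; C/B; G] holding=F
         pickup(G) → towers=[A/D/E; C/B; F] holding=G  ← match
     unstack(E, D) → towers=[A/D; C/B; F; G] holding=E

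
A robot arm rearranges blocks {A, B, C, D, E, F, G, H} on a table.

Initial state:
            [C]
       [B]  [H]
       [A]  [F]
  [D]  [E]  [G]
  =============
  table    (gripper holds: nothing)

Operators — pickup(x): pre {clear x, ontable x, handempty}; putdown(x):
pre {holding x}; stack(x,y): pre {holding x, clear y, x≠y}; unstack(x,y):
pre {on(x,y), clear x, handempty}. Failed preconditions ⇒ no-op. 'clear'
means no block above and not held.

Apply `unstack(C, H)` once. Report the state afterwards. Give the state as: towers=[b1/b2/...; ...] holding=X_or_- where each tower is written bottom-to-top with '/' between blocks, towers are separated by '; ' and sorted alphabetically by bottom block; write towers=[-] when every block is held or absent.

towers=[D; E/A/B; G/F/H] holding=C

before: towers=[D; E/A/B; G/F/H/C] holding=-
pre[unstack(C, H)]: on(C,H) ✓, clear(C) ✓, handempty ✓
all met → apply unstack(C, H)
after:  towers=[D; E/A/B; G/F/H] holding=C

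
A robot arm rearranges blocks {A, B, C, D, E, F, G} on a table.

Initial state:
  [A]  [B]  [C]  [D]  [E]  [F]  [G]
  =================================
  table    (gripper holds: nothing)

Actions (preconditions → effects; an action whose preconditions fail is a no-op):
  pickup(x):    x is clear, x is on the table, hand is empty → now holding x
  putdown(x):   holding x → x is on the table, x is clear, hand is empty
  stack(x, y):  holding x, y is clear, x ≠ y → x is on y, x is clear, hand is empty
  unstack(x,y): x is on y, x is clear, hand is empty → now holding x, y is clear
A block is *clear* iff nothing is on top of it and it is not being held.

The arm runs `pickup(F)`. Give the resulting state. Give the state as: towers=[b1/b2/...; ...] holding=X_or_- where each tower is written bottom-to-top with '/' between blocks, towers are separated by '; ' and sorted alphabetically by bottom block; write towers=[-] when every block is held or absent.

before: towers=[A; B; C; D; E; F; G] holding=-
pre[pickup(F)]: clear(F) ✓, ontable(F) ✓, handempty ✓
all met → apply pickup(F)
after:  towers=[A; B; C; D; E; G] holding=F

towers=[A; B; C; D; E; G] holding=F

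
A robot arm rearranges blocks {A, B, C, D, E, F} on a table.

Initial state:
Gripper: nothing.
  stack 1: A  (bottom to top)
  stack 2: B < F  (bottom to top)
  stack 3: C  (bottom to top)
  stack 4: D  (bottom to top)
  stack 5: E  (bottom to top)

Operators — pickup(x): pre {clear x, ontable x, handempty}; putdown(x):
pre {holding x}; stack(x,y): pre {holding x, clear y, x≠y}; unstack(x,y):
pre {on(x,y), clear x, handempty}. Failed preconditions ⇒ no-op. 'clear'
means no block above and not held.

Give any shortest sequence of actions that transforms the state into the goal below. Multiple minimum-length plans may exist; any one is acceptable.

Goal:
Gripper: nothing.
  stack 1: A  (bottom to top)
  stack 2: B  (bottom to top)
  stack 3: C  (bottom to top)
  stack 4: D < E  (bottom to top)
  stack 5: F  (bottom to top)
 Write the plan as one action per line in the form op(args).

unstack(F, B)
putdown(F)
pickup(E)
stack(E, D)

step 1 (unstack(F, B)): towers=[A; B; C; D; E] holding=F
step 2 (putdown(F)): towers=[A; B; C; D; E; F] holding=-
step 3 (pickup(E)): towers=[A; B; C; D; F] holding=E
step 4 (stack(E, D)): towers=[A; B; C; D/E; F] holding=-
goal check: towers=[A; B; C; D/E; F] holding=- — reached (length 4, optimal by BFS)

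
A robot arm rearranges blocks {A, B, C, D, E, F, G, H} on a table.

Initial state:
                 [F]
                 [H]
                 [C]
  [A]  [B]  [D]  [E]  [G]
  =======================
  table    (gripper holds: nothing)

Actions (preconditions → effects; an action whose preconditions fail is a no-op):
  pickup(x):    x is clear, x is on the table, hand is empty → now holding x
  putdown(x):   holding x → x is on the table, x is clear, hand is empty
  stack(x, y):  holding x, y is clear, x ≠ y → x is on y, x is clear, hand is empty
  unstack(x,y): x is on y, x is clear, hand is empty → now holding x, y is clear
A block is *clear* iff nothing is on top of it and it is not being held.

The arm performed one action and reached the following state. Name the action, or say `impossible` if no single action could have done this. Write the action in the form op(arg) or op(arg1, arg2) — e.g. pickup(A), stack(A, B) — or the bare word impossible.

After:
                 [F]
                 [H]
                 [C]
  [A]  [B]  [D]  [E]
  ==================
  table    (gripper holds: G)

target: towers=[A; B; D; E/C/H/F] holding=G
         pickup(G) → towers=[A; B; D; E/C/H/F] holding=G  ← match
         pickup(A) → towers=[B; D; E/C/H/F; G] holding=A
         pickup(B) → towers=[A; D; E/C/H/F; G] holding=B
     unstack(F, H) → towers=[A; B; D; E/C/H; G] holding=F
         pickup(D) → towers=[A; B; E/C/H/F; G] holding=D

pickup(G)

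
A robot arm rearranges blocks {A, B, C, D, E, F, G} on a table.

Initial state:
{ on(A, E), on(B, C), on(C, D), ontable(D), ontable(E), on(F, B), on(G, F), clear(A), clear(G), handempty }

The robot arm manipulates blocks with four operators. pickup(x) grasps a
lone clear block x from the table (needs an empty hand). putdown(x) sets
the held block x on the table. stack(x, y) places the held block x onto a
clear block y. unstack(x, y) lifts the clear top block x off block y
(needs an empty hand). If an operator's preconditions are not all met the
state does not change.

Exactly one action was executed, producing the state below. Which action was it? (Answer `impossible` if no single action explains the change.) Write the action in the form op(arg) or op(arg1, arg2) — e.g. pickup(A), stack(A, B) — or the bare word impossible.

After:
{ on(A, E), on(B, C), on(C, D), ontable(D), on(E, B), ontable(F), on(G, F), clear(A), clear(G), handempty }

target: towers=[D/C/B/E/A; F/G] holding=-
     unstack(G, F) → towers=[D/C/B/F; E/A] holding=G
     unstack(A, E) → towers=[D/C/B/F/G; E] holding=A
none of the 2 applicable actions match → impossible

impossible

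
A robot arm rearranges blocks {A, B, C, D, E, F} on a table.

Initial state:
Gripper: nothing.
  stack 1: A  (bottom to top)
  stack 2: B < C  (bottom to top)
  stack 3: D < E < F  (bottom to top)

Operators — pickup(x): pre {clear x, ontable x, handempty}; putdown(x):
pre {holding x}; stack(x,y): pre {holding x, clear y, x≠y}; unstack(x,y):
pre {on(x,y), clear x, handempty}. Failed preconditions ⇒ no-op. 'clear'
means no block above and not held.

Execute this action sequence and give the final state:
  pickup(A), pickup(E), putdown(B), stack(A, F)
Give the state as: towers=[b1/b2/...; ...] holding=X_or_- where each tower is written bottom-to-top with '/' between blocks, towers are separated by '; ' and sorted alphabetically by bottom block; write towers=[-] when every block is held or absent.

step 1 (pickup(A)): towers=[B/C; D/E/F] holding=A
step 2 (pickup(E)) [no-op]: towers=[B/C; D/E/F] holding=A
step 3 (putdown(B)) [no-op]: towers=[B/C; D/E/F] holding=A
step 4 (stack(A, F)): towers=[B/C; D/E/F/A] holding=-

towers=[B/C; D/E/F/A] holding=-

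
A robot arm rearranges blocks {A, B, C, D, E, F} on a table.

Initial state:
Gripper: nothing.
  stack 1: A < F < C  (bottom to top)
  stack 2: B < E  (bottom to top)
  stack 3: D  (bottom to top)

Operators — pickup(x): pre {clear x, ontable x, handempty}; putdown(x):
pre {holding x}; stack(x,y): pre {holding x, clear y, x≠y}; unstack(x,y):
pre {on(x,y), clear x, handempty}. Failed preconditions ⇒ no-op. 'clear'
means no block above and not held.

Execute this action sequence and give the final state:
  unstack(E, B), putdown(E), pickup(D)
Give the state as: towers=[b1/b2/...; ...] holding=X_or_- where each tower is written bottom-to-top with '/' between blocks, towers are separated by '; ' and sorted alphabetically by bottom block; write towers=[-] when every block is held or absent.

towers=[A/F/C; B; E] holding=D

step 1 (unstack(E, B)): towers=[A/F/C; B; D] holding=E
step 2 (putdown(E)): towers=[A/F/C; B; D; E] holding=-
step 3 (pickup(D)): towers=[A/F/C; B; E] holding=D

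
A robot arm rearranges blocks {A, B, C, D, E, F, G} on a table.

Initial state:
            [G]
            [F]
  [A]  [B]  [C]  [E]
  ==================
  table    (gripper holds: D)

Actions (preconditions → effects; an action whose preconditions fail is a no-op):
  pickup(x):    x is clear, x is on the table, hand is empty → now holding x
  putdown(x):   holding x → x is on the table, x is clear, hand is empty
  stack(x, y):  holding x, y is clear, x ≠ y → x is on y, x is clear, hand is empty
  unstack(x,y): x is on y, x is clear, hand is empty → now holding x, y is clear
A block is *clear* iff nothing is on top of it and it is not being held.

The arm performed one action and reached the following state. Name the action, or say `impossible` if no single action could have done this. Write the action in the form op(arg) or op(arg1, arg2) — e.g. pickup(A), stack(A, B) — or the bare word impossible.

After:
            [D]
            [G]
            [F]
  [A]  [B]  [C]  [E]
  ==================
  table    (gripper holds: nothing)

stack(D, G)

target: towers=[A; B; C/F/G/D; E] holding=-
        putdown(D) → towers=[A; B; C/F/G; D; E] holding=-
       stack(D, B) → towers=[A; B/D; C/F/G; E] holding=-
       stack(D, G) → towers=[A; B; C/F/G/D; E] holding=-  ← match
       stack(D, A) → towers=[A/D; B; C/F/G; E] holding=-
       stack(D, E) → towers=[A; B; C/F/G; E/D] holding=-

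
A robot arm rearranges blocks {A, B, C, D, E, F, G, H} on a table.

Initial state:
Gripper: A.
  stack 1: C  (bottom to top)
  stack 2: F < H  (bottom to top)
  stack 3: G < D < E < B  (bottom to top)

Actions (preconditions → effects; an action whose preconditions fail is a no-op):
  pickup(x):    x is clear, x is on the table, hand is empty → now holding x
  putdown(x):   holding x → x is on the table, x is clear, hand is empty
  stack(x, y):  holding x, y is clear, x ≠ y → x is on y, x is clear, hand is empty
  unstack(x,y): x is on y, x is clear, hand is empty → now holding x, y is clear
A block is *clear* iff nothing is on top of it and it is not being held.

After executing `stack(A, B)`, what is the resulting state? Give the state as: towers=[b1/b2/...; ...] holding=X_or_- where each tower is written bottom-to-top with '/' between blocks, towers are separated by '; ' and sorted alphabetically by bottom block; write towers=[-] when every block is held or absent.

towers=[C; F/H; G/D/E/B/A] holding=-

before: towers=[C; F/H; G/D/E/B] holding=A
pre[stack(A, B)]: holding(A) ✓, clear(B) ✓, A≠B ✓
all met → apply stack(A, B)
after:  towers=[C; F/H; G/D/E/B/A] holding=-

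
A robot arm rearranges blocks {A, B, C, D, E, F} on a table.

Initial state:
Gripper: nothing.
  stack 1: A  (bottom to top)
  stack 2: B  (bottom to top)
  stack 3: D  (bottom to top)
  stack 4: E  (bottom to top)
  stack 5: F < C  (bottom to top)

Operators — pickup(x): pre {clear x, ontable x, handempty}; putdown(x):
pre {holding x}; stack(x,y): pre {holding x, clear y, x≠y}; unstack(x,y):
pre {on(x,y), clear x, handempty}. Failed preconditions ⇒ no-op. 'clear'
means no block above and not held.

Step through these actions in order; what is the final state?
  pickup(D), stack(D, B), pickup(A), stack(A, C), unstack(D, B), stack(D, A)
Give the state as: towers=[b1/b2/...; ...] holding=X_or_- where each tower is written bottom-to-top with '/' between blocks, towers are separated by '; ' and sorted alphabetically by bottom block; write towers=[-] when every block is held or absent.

step 1 (pickup(D)): towers=[A; B; E; F/C] holding=D
step 2 (stack(D, B)): towers=[A; B/D; E; F/C] holding=-
step 3 (pickup(A)): towers=[B/D; E; F/C] holding=A
step 4 (stack(A, C)): towers=[B/D; E; F/C/A] holding=-
step 5 (unstack(D, B)): towers=[B; E; F/C/A] holding=D
step 6 (stack(D, A)): towers=[B; E; F/C/A/D] holding=-

towers=[B; E; F/C/A/D] holding=-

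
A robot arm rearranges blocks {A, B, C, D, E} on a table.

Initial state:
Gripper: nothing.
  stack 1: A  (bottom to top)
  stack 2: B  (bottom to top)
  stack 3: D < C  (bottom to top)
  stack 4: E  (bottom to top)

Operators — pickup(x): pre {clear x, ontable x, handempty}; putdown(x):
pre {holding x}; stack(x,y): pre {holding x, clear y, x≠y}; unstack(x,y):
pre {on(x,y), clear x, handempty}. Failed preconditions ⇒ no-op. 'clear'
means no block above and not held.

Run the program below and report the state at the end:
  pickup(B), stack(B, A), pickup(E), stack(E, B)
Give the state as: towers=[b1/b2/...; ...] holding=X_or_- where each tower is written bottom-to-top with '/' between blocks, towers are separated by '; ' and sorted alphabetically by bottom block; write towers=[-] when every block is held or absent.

towers=[A/B/E; D/C] holding=-

step 1 (pickup(B)): towers=[A; D/C; E] holding=B
step 2 (stack(B, A)): towers=[A/B; D/C; E] holding=-
step 3 (pickup(E)): towers=[A/B; D/C] holding=E
step 4 (stack(E, B)): towers=[A/B/E; D/C] holding=-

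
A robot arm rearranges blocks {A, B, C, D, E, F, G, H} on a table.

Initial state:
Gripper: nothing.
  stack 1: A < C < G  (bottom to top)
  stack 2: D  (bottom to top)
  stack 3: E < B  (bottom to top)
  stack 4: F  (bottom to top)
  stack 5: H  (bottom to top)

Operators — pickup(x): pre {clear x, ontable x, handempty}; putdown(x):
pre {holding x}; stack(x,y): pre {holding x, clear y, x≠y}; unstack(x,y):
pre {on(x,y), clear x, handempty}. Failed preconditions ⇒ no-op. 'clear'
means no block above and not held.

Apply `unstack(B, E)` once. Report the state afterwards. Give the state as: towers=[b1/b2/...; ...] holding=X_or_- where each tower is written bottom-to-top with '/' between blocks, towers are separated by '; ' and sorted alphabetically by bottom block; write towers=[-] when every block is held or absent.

before: towers=[A/C/G; D; E/B; F; H] holding=-
pre[unstack(B, E)]: on(B,E) ok, clear(B) ok, handempty ok
all met → apply unstack(B, E)
after:  towers=[A/C/G; D; E; F; H] holding=B

towers=[A/C/G; D; E; F; H] holding=B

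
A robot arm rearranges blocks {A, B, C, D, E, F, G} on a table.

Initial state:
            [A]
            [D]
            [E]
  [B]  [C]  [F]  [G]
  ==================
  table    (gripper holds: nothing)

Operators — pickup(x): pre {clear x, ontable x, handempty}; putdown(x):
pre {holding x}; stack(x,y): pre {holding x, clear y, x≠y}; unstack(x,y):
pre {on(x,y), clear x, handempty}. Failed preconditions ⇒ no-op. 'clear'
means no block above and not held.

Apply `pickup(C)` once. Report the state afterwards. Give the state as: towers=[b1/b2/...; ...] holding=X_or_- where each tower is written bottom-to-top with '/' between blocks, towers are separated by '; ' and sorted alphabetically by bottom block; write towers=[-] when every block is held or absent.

towers=[B; F/E/D/A; G] holding=C

before: towers=[B; C; F/E/D/A; G] holding=-
pre[pickup(C)]: clear(C) ✓, ontable(C) ✓, handempty ✓
all met → apply pickup(C)
after:  towers=[B; F/E/D/A; G] holding=C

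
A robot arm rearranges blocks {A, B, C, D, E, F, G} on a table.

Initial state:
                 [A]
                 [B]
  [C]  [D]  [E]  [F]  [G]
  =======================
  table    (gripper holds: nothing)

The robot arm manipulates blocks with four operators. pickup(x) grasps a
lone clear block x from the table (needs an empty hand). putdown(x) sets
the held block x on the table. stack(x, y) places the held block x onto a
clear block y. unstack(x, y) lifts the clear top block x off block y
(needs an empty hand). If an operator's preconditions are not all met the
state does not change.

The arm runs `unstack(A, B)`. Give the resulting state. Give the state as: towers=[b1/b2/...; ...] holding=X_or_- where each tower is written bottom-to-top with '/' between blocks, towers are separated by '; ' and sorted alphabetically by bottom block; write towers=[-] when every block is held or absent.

towers=[C; D; E; F/B; G] holding=A

before: towers=[C; D; E; F/B/A; G] holding=-
pre[unstack(A, B)]: on(A,B) yes, clear(A) yes, handempty yes
all met → apply unstack(A, B)
after:  towers=[C; D; E; F/B; G] holding=A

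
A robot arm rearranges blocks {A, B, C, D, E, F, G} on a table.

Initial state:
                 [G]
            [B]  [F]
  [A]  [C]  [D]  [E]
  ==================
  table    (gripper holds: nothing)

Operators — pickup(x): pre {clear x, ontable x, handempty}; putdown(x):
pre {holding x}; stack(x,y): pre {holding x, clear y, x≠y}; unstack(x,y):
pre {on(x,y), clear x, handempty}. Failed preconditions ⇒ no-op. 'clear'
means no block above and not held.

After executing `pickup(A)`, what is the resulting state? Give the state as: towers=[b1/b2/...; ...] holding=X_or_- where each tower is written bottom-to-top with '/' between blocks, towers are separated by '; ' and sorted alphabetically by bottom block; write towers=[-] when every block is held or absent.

before: towers=[A; C; D/B; E/F/G] holding=-
pre[pickup(A)]: clear(A) ✓, ontable(A) ✓, handempty ✓
all met → apply pickup(A)
after:  towers=[C; D/B; E/F/G] holding=A

towers=[C; D/B; E/F/G] holding=A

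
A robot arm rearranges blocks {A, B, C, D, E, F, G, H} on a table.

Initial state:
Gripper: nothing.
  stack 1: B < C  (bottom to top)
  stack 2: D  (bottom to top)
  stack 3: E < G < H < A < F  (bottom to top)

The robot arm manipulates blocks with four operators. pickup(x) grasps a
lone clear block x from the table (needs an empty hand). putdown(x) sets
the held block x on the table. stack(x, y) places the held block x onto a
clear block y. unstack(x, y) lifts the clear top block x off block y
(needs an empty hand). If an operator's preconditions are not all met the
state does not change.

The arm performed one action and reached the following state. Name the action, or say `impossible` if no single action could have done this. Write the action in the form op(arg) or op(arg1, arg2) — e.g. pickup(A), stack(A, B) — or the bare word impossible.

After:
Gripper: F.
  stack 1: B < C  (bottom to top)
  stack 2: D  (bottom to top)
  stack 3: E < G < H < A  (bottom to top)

unstack(F, A)

target: towers=[B/C; D; E/G/H/A] holding=F
     unstack(F, A) → towers=[B/C; D; E/G/H/A] holding=F  ← match
         pickup(D) → towers=[B/C; E/G/H/A/F] holding=D
     unstack(C, B) → towers=[B; D; E/G/H/A/F] holding=C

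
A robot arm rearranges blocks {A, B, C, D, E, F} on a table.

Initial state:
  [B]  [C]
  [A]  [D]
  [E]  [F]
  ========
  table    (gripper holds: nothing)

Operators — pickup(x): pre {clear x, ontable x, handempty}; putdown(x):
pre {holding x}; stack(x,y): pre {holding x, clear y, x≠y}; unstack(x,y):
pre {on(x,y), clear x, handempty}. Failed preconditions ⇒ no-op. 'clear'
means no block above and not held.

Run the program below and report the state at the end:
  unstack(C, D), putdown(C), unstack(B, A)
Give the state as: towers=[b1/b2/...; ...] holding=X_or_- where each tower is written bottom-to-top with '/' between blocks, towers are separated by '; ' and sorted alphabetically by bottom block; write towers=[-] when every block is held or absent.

towers=[C; E/A; F/D] holding=B

step 1 (unstack(C, D)): towers=[E/A/B; F/D] holding=C
step 2 (putdown(C)): towers=[C; E/A/B; F/D] holding=-
step 3 (unstack(B, A)): towers=[C; E/A; F/D] holding=B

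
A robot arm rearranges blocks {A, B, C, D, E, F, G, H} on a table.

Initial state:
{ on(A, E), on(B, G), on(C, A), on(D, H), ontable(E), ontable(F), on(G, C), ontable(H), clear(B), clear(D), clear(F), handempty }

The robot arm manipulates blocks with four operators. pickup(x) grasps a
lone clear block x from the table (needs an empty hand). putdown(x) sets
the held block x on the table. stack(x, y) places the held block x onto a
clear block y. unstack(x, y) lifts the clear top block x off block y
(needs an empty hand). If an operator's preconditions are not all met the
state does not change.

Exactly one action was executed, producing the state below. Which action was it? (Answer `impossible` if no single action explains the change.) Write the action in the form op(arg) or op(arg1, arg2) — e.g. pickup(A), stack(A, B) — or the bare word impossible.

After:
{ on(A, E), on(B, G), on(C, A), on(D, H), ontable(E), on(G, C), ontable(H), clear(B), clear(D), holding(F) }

pickup(F)

target: towers=[E/A/C/G/B; H/D] holding=F
     unstack(B, G) → towers=[E/A/C/G; F; H/D] holding=B
         pickup(F) → towers=[E/A/C/G/B; H/D] holding=F  ← match
     unstack(D, H) → towers=[E/A/C/G/B; F; H] holding=D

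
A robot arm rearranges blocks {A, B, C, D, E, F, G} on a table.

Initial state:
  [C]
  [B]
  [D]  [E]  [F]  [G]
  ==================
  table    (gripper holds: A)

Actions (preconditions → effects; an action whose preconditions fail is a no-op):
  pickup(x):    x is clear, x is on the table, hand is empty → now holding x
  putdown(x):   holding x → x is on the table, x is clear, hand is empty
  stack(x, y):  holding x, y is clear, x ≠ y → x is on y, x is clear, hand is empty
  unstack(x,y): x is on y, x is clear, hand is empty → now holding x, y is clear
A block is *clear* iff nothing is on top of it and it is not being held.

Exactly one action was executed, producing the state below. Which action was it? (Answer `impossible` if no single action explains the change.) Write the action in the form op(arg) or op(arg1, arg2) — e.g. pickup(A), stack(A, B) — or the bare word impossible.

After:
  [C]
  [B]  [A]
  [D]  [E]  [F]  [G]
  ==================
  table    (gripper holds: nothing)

stack(A, E)

target: towers=[D/B/C; E/A; F; G] holding=-
        putdown(A) → towers=[A; D/B/C; E; F; G] holding=-
       stack(A, F) → towers=[D/B/C; E; F/A; G] holding=-
       stack(A, G) → towers=[D/B/C; E; F; G/A] holding=-
       stack(A, E) → towers=[D/B/C; E/A; F; G] holding=-  ← match
       stack(A, C) → towers=[D/B/C/A; E; F; G] holding=-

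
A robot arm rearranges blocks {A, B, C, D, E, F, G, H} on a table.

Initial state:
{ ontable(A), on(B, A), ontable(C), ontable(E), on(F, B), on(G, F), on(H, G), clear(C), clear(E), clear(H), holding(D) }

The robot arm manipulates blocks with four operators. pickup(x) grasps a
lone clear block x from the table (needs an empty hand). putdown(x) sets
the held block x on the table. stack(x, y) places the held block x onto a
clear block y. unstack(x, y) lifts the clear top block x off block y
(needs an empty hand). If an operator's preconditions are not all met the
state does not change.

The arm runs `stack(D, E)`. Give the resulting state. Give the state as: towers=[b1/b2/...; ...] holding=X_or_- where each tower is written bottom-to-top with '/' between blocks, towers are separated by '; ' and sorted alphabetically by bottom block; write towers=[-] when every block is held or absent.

towers=[A/B/F/G/H; C; E/D] holding=-

before: towers=[A/B/F/G/H; C; E] holding=D
pre[stack(D, E)]: holding(D) yes, clear(E) yes, D≠E yes
all met → apply stack(D, E)
after:  towers=[A/B/F/G/H; C; E/D] holding=-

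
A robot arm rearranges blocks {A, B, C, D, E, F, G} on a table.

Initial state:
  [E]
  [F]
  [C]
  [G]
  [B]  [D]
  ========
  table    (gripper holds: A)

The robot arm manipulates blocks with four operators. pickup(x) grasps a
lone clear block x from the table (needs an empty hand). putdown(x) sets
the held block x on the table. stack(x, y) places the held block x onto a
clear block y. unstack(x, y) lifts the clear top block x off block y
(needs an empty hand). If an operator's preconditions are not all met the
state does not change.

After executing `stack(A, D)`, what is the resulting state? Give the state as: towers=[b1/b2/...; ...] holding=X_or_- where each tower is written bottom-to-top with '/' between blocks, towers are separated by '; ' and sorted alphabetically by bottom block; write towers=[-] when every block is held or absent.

before: towers=[B/G/C/F/E; D] holding=A
pre[stack(A, D)]: holding(A) ok, clear(D) ok, A≠D ok
all met → apply stack(A, D)
after:  towers=[B/G/C/F/E; D/A] holding=-

towers=[B/G/C/F/E; D/A] holding=-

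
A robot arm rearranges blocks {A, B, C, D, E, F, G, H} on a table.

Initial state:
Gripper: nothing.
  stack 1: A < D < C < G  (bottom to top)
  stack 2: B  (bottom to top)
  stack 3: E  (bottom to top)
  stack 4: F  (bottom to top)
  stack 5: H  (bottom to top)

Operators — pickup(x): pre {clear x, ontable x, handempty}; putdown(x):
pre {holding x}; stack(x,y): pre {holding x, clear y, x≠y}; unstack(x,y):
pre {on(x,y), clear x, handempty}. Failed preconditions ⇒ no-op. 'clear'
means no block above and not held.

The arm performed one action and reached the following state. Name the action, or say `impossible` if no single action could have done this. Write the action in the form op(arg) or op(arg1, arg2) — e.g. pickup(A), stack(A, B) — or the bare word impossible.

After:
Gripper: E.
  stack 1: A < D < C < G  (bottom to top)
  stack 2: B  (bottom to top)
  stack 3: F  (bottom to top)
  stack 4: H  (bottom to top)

target: towers=[A/D/C/G; B; F; H] holding=E
     unstack(G, C) → towers=[A/D/C; B; E; F; H] holding=G
         pickup(E) → towers=[A/D/C/G; B; F; H] holding=E  ← match
         pickup(H) → towers=[A/D/C/G; B; E; F] holding=H
         pickup(B) → towers=[A/D/C/G; E; F; H] holding=B
         pickup(F) → towers=[A/D/C/G; B; E; H] holding=F

pickup(E)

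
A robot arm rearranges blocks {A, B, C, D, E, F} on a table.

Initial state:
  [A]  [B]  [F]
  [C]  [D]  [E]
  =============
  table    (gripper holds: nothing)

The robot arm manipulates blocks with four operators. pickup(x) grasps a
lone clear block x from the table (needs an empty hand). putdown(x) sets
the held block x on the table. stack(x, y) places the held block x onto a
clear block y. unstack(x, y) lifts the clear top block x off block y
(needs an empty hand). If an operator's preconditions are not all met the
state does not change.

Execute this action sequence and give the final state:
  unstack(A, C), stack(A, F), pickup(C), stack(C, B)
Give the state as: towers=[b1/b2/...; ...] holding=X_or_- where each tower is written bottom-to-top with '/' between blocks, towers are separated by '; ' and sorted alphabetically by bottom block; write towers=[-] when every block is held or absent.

towers=[D/B/C; E/F/A] holding=-

step 1 (unstack(A, C)): towers=[C; D/B; E/F] holding=A
step 2 (stack(A, F)): towers=[C; D/B; E/F/A] holding=-
step 3 (pickup(C)): towers=[D/B; E/F/A] holding=C
step 4 (stack(C, B)): towers=[D/B/C; E/F/A] holding=-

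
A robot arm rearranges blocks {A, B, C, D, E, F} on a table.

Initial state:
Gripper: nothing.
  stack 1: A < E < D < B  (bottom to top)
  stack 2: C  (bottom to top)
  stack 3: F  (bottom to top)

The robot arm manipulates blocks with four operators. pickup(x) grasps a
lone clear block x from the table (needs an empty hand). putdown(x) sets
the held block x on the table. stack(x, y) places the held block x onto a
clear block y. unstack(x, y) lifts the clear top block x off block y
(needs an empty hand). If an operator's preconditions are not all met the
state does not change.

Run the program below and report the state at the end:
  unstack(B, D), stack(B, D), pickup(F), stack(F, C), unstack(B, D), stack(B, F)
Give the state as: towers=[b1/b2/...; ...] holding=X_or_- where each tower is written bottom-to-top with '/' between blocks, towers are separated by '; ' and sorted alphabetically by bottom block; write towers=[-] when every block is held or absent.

towers=[A/E/D; C/F/B] holding=-

step 1 (unstack(B, D)): towers=[A/E/D; C; F] holding=B
step 2 (stack(B, D)): towers=[A/E/D/B; C; F] holding=-
step 3 (pickup(F)): towers=[A/E/D/B; C] holding=F
step 4 (stack(F, C)): towers=[A/E/D/B; C/F] holding=-
step 5 (unstack(B, D)): towers=[A/E/D; C/F] holding=B
step 6 (stack(B, F)): towers=[A/E/D; C/F/B] holding=-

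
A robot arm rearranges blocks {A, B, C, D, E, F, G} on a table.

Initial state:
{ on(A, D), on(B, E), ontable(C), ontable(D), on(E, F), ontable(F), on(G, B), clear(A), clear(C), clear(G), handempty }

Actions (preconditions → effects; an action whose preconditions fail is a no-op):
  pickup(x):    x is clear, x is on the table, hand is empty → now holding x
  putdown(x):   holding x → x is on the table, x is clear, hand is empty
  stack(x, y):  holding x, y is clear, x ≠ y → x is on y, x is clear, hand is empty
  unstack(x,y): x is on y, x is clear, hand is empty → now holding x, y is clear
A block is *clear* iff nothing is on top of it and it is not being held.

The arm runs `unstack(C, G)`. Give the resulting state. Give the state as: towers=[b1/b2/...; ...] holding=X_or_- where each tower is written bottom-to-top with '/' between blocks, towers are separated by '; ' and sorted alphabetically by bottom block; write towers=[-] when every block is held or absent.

towers=[C; D/A; F/E/B/G] holding=-

before: towers=[C; D/A; F/E/B/G] holding=-
pre[unstack(C, G)]: on(C,G) fail, clear(C) ok, handempty ok
on(C,G) unmet → unstack(C, G) is a no-op
after:  towers=[C; D/A; F/E/B/G] holding=-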